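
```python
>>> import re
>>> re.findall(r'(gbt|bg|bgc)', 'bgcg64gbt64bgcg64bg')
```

Alternation tries branches left to right and keeps the first one that lets the overall match succeed at that position.
Because there's exactly one group, `findall` drops the full match and keeps group 1 from each hit.

['bg', 'gbt', 'bg', 'bg']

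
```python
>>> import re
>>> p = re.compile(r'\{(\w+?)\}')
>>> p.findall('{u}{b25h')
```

Matches: at [0:3] match '{u}', group 1 = 'u'.
`findall` collects group 1 from the one match (1 total).

['u']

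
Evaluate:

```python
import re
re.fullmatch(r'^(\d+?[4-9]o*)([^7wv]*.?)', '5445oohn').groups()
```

Pattern: anchored at the start of the string; then one or more of a digit (lazy), then a character in [4-9], then zero or more of a literal 'o' (captured); then zero or more of any character except [7wv], then optionally any character (captured).
Because the quantifier is non-greedy, it stops expanding at the earliest point where the rest of the pattern can succeed.
`fullmatch` succeeds only if the pattern covers the string from start to end.
The match spans [0:8] → '5445oohn'.
Captured: group 1 = '54', group 2 = '45oohn'.

('54', '45oohn')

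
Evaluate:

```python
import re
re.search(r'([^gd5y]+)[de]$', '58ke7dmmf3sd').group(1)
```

'mmf3s'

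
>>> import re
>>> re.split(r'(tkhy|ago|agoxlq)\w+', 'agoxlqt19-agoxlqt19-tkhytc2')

Alternation tries branches left to right and keeps the first one that lets the overall match succeed at that position.
With a capturing group present, the delimiter's captured portion is kept in the result list.

['', 'ago', '-', 'ago', '-', 'tkhy', '']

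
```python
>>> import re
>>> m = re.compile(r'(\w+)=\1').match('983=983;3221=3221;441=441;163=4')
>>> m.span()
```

(0, 7)

`re.match` only tries the pattern at the start of the string.
The match spans [0:7] → '983=983'.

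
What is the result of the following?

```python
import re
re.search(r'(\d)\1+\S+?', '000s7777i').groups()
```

The match spans [0:4] → '000s'.
Captured: group 1 = '0'.

('0',)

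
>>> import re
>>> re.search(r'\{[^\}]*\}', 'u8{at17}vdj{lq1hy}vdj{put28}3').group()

'{at17}'

`re.search` tries every starting position until one works.
The match spans [2:8] → '{at17}'.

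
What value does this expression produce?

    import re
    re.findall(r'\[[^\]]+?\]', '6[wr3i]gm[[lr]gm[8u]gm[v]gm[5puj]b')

['[wr3i]', '[[lr]', '[8u]', '[v]', '[5puj]']

Walking the string: at [1:7] → '[wr3i]'; at [9:14] → '[[lr]'; at [16:20] → '[8u]'; at [22:25] → '[v]'; at [27:33] → '[5puj]'.
With no groups in the pattern, `findall` gives back each whole match — 5 here.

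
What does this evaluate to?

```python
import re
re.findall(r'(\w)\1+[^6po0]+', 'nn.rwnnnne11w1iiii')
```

A backreference is literal: `\1` must see the identical characters the first group matched.
Because there's exactly one group, `findall` drops the full match and keeps group 1 from the one hit.

['n']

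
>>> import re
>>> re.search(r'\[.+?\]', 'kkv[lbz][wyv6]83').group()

'[lbz]'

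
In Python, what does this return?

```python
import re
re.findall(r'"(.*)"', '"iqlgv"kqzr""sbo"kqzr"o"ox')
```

['iqlgv"kqzr""sbo"kqzr"o']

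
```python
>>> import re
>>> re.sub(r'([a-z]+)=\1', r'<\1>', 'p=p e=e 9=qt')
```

'<p> <e> 9=qt'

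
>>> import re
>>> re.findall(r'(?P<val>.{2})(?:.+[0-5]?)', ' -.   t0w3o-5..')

[' -']

This matches exactly 2 of any character (captured as 'val'); then one or more of any character, then optionally a character in [0-5] (non-capturing group).
Walking the string: at [0:15] match ' -.   t0w3o-5..', group 1 = ' -'.
With a single group, `findall` returns only what that group captured — 1 item.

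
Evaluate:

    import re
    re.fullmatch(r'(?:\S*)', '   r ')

This matches zero or more of a non-whitespace character (non-capturing group).
For `fullmatch`, every character of the input must be accounted for by the pattern.
Here the string isn't matched end-to-end, so the call returns None.

None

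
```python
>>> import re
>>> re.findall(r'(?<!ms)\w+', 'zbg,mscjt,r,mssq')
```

The negative lookahead/lookbehind blocks any match where the forbidden context is present.
Matches: at [0:3] → 'zbg'; at [4:9] → 'mscjt'; at [10:11] → 'r'; at [12:16] → 'mssq'.
With no groups in the pattern, `findall` gives back each whole match — 4 here.

['zbg', 'mscjt', 'r', 'mssq']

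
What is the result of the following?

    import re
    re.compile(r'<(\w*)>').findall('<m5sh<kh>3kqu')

['kh']

Because there's exactly one group, `findall` drops the full match and keeps group 1 from the one hit.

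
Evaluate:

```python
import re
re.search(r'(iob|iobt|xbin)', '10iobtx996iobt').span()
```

(2, 5)

Alternation tries branches left to right and keeps the first one that lets the overall match succeed at that position.
The match spans [2:5] → 'iob'.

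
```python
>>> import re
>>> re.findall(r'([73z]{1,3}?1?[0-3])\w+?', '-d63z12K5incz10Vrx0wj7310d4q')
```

The `?` after the quantifier makes it lazy — it takes as little as possible before letting the rest of the pattern try.
`findall` collects group 1 from each match (3 total).

['3z12', 'z10', '73']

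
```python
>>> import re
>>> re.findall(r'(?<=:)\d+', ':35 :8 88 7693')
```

['35', '8']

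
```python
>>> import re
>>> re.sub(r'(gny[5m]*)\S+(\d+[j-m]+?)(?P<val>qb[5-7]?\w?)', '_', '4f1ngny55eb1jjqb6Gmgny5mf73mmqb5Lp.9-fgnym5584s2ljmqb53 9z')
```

'4f1n_ 9z'

The pattern matches the literal 'gny', then zero or more of one of [5m] (captured); then one or more of a non-whitespace character; then one or more of a digit, then one or more of a character in [j-m] (lazy) (captured); then the literal 'qb', then optionally a character in [5-7], then optionally a word character (captured as 'val').
Matches: at [4:55] → 'gny55eb1jjqb6Gmgny5mf73mmqb5Lp.9-fgnym5584s2ljmqb53'.
Each match is replaced by '_'.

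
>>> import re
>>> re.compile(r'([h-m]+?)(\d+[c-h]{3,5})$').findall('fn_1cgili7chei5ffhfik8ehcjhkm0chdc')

Pattern: one or more of a character in [h-m] (lazy) (captured); then one or more of a digit, then 3 to 5 of a character in [c-h] (captured); then anchored at the end.
`findall` packs the 2 group values into a tuple for every match.

[('jhkm', '0chdc')]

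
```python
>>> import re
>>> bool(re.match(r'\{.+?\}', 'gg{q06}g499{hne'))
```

False

`re.match` only tries the pattern at the start of the string.
Here the string doesn't start with a match, so the call returns None, and `bool(None)` is False.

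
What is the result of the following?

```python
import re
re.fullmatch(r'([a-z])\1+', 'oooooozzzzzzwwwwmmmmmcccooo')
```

None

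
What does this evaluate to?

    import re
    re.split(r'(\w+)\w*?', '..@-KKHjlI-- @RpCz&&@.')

['..@-', 'KKHjlI', '-- @', 'RpCz', '&&@.']

This matches one or more of a word character (captured); then zero or more of a word character (lazy).
`re.split` interleaves the captured-group text with the surrounding fragments.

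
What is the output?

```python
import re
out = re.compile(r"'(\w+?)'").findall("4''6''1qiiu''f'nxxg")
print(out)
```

['6', '1qiiu', 'f']

One capturing group, so `findall` returns just the captured substring from each match — 3 in all.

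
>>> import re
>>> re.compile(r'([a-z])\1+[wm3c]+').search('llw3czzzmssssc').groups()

The match spans [0:5] → 'llw3c'.
Captured: group 1 = 'l'.

('l',)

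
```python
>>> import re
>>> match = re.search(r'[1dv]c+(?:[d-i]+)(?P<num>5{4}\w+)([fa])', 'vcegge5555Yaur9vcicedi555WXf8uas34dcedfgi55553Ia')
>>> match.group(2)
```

'a'

The pattern matches one of [1dv], then one or more of a literal 'c'; then one or more of a character in [d-i] (non-capturing group); then exactly 4 of the literal '5', then one or more of a word character (captured as 'num'); then one of [fa] (captured).
`re.search` scans for the first position where the pattern succeeds.
The match spans [0:48] → 'vcegge5555Yaur9vcicedi555WXf8uas34dcedfgi55553Ia'.
Captured: group 1 = '5555Yaur9vcicedi555WXf8uas34dcedfgi55553I', group 2 = 'a'.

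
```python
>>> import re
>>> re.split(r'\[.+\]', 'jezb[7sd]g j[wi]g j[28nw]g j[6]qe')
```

Matches to split on: at [4:31] → '[7sd]g j[wi]g j[28nw]g j[6]'.
Splitting on the pattern gives 2 pieces.

['jezb', 'qe']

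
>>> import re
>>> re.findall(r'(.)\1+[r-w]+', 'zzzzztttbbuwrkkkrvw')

['z', 'b', 'k']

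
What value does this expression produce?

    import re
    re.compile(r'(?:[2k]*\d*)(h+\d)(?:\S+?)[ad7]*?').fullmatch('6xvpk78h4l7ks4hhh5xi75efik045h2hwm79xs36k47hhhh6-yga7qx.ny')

`fullmatch` succeeds only if the pattern covers the string from start to end.
Here the string isn't matched end-to-end, so the call returns None.

None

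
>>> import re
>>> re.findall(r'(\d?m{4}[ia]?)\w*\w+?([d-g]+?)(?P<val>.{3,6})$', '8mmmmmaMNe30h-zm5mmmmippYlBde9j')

[('5mmmmi', 'd', 'e9j')]

This matches optionally a digit, then exactly 4 of a literal 'm', then optionally one of [ia] (captured); then zero or more of a word character, then one or more of a word character (lazy); then one or more of a character in [d-g] (lazy) (captured); then 3 to 6 of any character (captured as 'val'); then anchored at the end.
Scanning left to right: at [16:31] match '5mmmmippYlBde9j', groups = ('5mmmmi', 'd', 'e9j').
`findall` packs the 3 group values into a tuple for every match.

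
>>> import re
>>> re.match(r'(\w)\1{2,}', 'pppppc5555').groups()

('p',)

`\1` has to match the exact text group 1 already captured.
`re.match` only tries the pattern at the start of the string.
The match spans [0:5] → 'ppppp'.
Captured: group 1 = 'p'.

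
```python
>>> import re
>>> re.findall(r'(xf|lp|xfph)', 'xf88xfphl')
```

['xf', 'xf']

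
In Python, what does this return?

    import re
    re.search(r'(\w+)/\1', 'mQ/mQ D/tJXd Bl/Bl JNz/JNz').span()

`\1` is not a pattern — it's the concrete string captured by group 1, re-applied verbatim.
The match spans [0:5] → 'mQ/mQ'.

(0, 5)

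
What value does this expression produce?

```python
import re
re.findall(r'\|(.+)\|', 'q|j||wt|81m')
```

['j||wt']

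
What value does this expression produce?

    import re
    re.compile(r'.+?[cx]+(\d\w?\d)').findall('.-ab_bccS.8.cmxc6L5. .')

One capturing group, so `findall` returns just the captured substring from the one match — 1 in all.

['6L5']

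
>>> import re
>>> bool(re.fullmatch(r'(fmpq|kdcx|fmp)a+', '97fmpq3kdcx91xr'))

False

`re.fullmatch` requires the pattern to consume the entire string.
Here there's no way to consume every character, so the call returns None, and `bool(None)` is False.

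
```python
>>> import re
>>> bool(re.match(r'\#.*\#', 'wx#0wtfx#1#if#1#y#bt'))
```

False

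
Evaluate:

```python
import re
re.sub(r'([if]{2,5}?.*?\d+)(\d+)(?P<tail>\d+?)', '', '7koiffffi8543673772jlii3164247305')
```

'7kojl'

Pattern: 2 to 5 of one of [if] (lazy), then zero or more of any character (lazy), then one or more of a digit (captured); then one or more of a digit (captured); then one or more of a digit (lazy) (captured as 'tail').
Matches: at [3:19] → 'iffffi8543673772'; at [21:33] → 'ii3164247305'.
`sub` substitutes '' at each match site.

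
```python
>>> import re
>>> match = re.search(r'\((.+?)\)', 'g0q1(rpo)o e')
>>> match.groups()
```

Unlike `match`, `search` isn't anchored — it looks for the pattern anywhere in the string.
The match spans [4:9] → '(rpo)'.
Captured: group 1 = 'rpo'.

('rpo',)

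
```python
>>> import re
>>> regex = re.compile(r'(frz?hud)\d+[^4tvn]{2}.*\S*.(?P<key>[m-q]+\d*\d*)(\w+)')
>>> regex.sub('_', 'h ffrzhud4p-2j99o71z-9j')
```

'h f_-9j'

This matches the literal 'fr', then optionally the literal 'z', then the literal 'hud' (captured); then one or more of a digit, then exactly 2 of any character except [4tvn], then zero or more of any character; then zero or more of a non-whitespace character, then any character; then one or more of a character in [m-q], then zero or more of a digit, then zero or more of a digit (captured as 'key'); then one or more of a word character (captured).
Matches: at [3:20] → 'frzhud4p-2j99o71z'.
`sub` substitutes '_' at each match site.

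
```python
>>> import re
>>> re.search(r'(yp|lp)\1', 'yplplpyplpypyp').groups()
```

('lp',)

The backreference `\1` re-matches whatever the first group consumed, character for character.
`search` walks the string left to right and returns the first match it finds.
The match spans [2:6] → 'lplp'.
Captured: group 1 = 'lp'.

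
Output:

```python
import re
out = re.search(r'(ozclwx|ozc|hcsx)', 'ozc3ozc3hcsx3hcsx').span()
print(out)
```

(0, 3)

`search` walks the string left to right and returns the first match it finds.
The match spans [0:3] → 'ozc'.
Captured: group 1 = 'ozc'.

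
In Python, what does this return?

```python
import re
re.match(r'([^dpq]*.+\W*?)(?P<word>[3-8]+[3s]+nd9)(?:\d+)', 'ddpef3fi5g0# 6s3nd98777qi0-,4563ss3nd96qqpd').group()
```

'ddpef3fi5g0# 6s3nd98777qi0-,4563ss3nd96'

The pattern matches zero or more of any character except [dpq], then one or more of any character, then zero or more of a non-word character (lazy) (captured); then one or more of a character in [3-8], then one or more of one of [3s], then the literal 'nd9' (captured as 'word'); then one or more of a digit (non-capturing group).
`match` is anchored at position 0; if the pattern doesn't fit there, it returns None.
The match spans [0:39] → 'ddpef3fi5g0# 6s3nd98777qi0-,4563ss3nd96'.
Captured: group 1 = 'ddpef3fi5g0# 6s3nd98777qi0-,456', group 2 = '3ss3nd9'.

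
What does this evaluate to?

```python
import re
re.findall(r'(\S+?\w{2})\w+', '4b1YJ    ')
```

The `?` after the quantifier makes it lazy — it takes as little as possible before letting the rest of the pattern try.
One capturing group, so `findall` returns just the captured substring from the one match — 1 in all.

['4b1']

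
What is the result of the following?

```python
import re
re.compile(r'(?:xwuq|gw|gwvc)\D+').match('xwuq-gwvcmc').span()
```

`re.match` only tries the pattern at the start of the string.
The match spans [0:11] → 'xwuq-gwvcmc'.

(0, 11)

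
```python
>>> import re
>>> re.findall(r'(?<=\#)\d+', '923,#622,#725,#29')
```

['622', '725', '29']

The `(?=…)`/`(?<=…)` assertion just peeks at neighbouring text; it doesn't advance the match position.
Walking the string: at [5:8] → '622'; at [10:13] → '725'; at [15:17] → '29'.
With no groups in the pattern, `findall` gives back each whole match — 3 here.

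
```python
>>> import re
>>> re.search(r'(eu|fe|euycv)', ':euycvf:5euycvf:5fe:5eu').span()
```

Alternation isn't longest-match — the leftmost alternative that fits at this position is chosen.
Unlike `match`, `search` isn't anchored — it looks for the pattern anywhere in the string.
The match spans [1:3] → 'eu'.
Captured: group 1 = 'eu'.

(1, 3)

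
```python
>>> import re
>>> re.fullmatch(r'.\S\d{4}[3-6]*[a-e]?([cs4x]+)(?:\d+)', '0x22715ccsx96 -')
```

None

`re.fullmatch` is like wrapping the pattern in `^…$` (in single-line mode).
Here the string isn't matched end-to-end, so the call returns None.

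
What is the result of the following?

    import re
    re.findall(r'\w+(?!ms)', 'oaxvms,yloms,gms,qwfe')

['oaxvms', 'yloms', 'gms', 'qwfe']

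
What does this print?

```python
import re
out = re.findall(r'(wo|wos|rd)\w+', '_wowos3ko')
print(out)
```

['wo']

Because there's exactly one group, `findall` drops the full match and keeps group 1 from the one hit.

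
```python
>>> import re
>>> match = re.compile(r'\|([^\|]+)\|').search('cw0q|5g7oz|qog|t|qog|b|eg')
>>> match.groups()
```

`re.search` scans for the first position where the pattern succeeds.
The match spans [4:11] → '|5g7oz|'.
Captured: group 1 = '5g7oz'.

('5g7oz',)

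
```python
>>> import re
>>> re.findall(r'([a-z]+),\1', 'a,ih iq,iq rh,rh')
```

['iq', 'rh']

`\1` has to match the exact text group 1 already captured.
Because there's exactly one group, `findall` drops the full match and keeps group 1 from each hit.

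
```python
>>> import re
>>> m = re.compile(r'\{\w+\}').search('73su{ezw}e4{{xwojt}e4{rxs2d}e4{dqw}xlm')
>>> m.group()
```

`re.search` tries every starting position until one works.
The match spans [4:9] → '{ezw}'.

'{ezw}'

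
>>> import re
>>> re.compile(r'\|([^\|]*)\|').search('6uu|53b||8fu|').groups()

('53b',)

Unlike `match`, `search` isn't anchored — it looks for the pattern anywhere in the string.
The match spans [3:8] → '|53b|'.
Captured: group 1 = '53b'.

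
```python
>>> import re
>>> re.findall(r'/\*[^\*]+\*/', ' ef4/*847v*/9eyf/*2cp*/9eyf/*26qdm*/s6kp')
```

Since nothing is captured, `findall` lists the 3 matched substrings directly.

['/*847v*/', '/*2cp*/', '/*26qdm*/']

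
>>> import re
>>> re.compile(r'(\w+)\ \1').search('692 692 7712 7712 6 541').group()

'692 692'

After group 1 captures some text, `\1` only succeeds where that same text appears again.
The match spans [0:7] → '692 692'.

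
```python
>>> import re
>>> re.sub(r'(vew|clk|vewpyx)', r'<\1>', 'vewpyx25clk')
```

Branches in `(...|...)` are attempted left-to-right; the first branch that allows the whole pattern to succeed is taken.
Matches: at [0:3] → 'vew'; at [8:11] → 'clk'.
Each match is replaced using the text its own group 1 captured.

'<vew>pyx25<clk>'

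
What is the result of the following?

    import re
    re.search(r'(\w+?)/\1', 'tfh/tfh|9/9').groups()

`\1` has to match the exact text group 1 already captured.
`re.search` scans for the first position where the pattern succeeds.
The match spans [0:7] → 'tfh/tfh'.
Captured: group 1 = 'tfh'.

('tfh',)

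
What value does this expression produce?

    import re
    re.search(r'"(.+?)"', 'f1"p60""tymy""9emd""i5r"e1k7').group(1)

The match spans [2:7] → '"p60"'.
Captured: group 1 = 'p60'.

'p60'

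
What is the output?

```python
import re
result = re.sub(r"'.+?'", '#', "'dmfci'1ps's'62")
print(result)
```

#1ps#62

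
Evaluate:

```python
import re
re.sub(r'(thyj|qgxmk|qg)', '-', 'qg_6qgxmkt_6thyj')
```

'-_6-t_6-'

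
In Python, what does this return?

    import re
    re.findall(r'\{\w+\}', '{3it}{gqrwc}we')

['{3it}', '{gqrwc}']

Matches: at [0:5] → '{3it}'; at [5:12] → '{gqrwc}'.
With no groups in the pattern, `findall` gives back each whole match — 2 here.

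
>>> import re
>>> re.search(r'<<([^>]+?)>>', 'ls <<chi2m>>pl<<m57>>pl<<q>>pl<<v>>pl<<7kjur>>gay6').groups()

('chi2m',)

`re.search` scans for the first position where the pattern succeeds.
The match spans [3:12] → '<<chi2m>>'.
Captured: group 1 = 'chi2m'.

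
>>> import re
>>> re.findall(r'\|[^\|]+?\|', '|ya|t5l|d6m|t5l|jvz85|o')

With no groups in the pattern, `findall` gives back each whole match — 3 here.

['|ya|', '|d6m|', '|jvz85|']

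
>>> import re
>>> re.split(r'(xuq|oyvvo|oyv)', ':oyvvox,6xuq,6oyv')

[':', 'oyvvo', 'x,6', 'xuq', ',6', 'oyv', '']

Alternation isn't longest-match — the leftmost alternative that fits at this position is chosen.
Matches to split on: at [1:6] → 'oyvvo'; at [9:12] → 'xuq'; at [14:17] → 'oyv'.
Because the pattern has a capturing group, `split` also inserts each captured text between the pieces.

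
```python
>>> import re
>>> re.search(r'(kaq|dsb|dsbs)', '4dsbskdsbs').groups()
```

Alternation isn't longest-match — the leftmost alternative that fits at this position is chosen.
`search` walks the string left to right and returns the first match it finds.
The match spans [1:4] → 'dsb'.
Captured: group 1 = 'dsb'.

('dsb',)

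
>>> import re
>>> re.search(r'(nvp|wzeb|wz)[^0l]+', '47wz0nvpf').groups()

`search` walks the string left to right and returns the first match it finds.
The match spans [5:9] → 'nvpf'.
Captured: group 1 = 'nvp'.

('nvp',)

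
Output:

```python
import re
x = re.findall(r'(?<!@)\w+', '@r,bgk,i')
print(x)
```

The negative lookahead/lookbehind blocks any match where the forbidden context is present.
Matches: at [3:6] → 'bgk'; at [7:8] → 'i'.
`findall` yields the raw match text (2 of them) because the pattern has no groups.

['bgk', 'i']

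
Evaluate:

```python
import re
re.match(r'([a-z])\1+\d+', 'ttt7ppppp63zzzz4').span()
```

(0, 4)

`\1` is not a pattern — it's the concrete string captured by group 1, re-applied verbatim.
`re.match` only tries the pattern at the start of the string.
The match spans [0:4] → 'ttt7'.
Captured: group 1 = 't'.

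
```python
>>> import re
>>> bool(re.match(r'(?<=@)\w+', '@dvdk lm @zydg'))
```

False

The `(?=…)`/`(?<=…)` assertion just peeks at neighbouring text; it doesn't advance the match position.
With `match`, the pattern is implicitly anchored at the beginning.
Here position 0 doesn't satisfy it, so the call returns None, and `bool(None)` is False.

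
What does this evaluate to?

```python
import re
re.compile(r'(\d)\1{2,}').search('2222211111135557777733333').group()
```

'22222'

The backreference `\1` re-matches whatever the first group consumed, character for character.
`re.search` tries every starting position until one works.
The match spans [0:5] → '22222'.
Captured: group 1 = '2'.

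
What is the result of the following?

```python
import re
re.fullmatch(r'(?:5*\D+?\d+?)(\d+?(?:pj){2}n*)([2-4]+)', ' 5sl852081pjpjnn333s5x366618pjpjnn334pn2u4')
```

`re.fullmatch` is like wrapping the pattern in `^…$` (in single-line mode).
Here there's no way to consume every character, so the call returns None.

None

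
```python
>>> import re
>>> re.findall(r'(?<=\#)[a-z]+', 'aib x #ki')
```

The positive lookaround only admits positions where the adjacent text matches; those characters stay outside the span.
No capturing groups, so `findall` returns the 1 full match string.

['ki']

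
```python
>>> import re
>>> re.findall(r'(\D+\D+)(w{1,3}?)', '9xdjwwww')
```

Pattern: one or more of a non-digit, then one or more of a non-digit (captured); then 1 to 3 of a literal 'w' (lazy) (captured).
Walking the string: at [1:8] match 'xdjwwww', groups = ('xdjwww', 'w').
`findall` packs the 2 group values into a tuple for every match.

[('xdjwww', 'w')]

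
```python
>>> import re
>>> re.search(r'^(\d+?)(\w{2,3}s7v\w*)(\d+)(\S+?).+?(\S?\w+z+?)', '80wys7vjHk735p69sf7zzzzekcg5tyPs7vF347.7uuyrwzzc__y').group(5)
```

The match spans [0:47] → '80wys7vjHk735p69sf7zzzzekcg5tyPs7vF347.7uuyrwzz'.
Captured: group 1 = '8', group 2 = '0wys7vjHk735p69sf7zzzzekcg5tyPs7vF34', group 3 = '7', group 4 = '.', group 5 = 'uuyrwzz'.

'uuyrwzz'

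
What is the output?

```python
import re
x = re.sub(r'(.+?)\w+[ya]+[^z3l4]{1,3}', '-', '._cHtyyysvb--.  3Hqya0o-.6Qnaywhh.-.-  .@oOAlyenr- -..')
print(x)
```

----- -..

This matches one or more of any character (lazy) (captured); then one or more of a word character; then one or more of one of [ya], then 1 to 3 of any character except [z3l4].
The `?` after the quantifier makes it lazy — it takes as little as possible before letting the rest of the pattern try.
Matches: at [0:11] → '._cHtyyysvb'; at [11:24] → '--.  3Hqya0o-'; at [24:33] → '.6Qnaywhh'; at [33:49] → '.-.-  .@oOAlyenr'.
`sub` substitutes '-' at each match site.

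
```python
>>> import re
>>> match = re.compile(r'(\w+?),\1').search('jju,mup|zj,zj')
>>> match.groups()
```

The match spans [8:13] → 'zj,zj'.
Captured: group 1 = 'zj'.

('zj',)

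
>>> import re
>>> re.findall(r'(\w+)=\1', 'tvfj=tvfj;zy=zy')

['tvfj', 'zy']

A backreference is literal: `\1` must see the identical characters the first group matched.
Walking the string: at [0:9] match 'tvfj=tvfj', group 1 = 'tvfj'; at [10:15] match 'zy=zy', group 1 = 'zy'.
With a single group, `findall` returns only what that group captured — 2 items.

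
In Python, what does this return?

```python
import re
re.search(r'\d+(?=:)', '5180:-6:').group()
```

Lookahead/lookbehind check context without consuming it, so the matched span excludes the asserted characters.
Unlike `match`, `search` isn't anchored — it looks for the pattern anywhere in the string.
The match spans [0:4] → '5180'.

'5180'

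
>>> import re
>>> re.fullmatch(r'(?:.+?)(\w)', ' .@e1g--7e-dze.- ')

Pattern: one or more of any character (lazy) (non-capturing group); then a word character (captured).
`re.fullmatch` requires the pattern to consume the entire string.
Here the string isn't matched end-to-end, so the call returns None.

None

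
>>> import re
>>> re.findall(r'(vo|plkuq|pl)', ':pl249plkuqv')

['pl', 'plkuq']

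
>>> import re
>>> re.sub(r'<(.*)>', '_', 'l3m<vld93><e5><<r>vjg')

Matches: at [3:18] → '<vld93><e5><<r>'.
Every occurrence is swapped for '_'.

'l3m_vjg'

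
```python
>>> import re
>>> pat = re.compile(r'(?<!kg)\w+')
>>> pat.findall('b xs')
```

['b', 'xs']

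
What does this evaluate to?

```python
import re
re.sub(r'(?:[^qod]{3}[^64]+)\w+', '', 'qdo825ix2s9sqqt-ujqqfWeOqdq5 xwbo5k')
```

The pattern matches exactly 3 of any character except [qod], then one or more of any character except [64] (non-capturing group); then one or more of a word character.
Matches: at [3:35] → '825ix2s9sqqt-ujqqfWeOqdq5 xwbo5k'.
`sub` substitutes '' at each match site.

'qdo'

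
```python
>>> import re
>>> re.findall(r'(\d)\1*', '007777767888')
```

['0', '7', '6', '7', '8']

After group 1 captures some text, `\1` only succeeds where that same text appears again.
Because there's exactly one group, `findall` drops the full match and keeps group 1 from each hit.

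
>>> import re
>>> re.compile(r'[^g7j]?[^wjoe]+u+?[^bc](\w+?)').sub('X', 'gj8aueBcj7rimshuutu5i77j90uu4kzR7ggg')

'gjXcjX77jXzR7ggg'

Pattern: optionally any character except [g7j], then one or more of any character except [wjoe]; then one or more of a literal 'u' (lazy), then any character except [bc]; then one or more of a word character (lazy) (captured).
Matches: at [2:7] → '8aueB'; at [9:21] → '7rimshuutu5i'; at [24:30] → '90uu4k'.
Every occurrence is swapped for 'X'.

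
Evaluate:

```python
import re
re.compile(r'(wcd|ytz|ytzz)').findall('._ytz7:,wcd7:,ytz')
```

Because there's exactly one group, `findall` drops the full match and keeps group 1 from each hit.

['ytz', 'wcd', 'ytz']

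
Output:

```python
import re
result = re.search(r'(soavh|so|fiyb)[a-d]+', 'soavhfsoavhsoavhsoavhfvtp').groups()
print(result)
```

The match spans [0:3] → 'soa'.
Captured: group 1 = 'so'.

('so',)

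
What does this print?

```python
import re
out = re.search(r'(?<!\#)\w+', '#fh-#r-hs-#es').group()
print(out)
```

The negative lookaround is zero-width — it rules out positions where the adjacent text would match, without consuming anything.
The match spans [2:3] → 'h'.

h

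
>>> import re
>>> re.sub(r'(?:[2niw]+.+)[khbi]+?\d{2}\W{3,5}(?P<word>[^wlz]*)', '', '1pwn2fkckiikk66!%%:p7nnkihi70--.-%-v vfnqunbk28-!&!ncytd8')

'1p'

This matches one or more of one of [2niw], then one or more of any character (non-capturing group); then one or more of one of [khbi] (lazy); then exactly 2 of a digit, then 3 to 5 of a non-word character; then zero or more of any character except [wlz] (captured as 'word').
Matches: at [2:57] → 'wn2fkckiikk66!%%:p7nnkihi70--.-%-v vfnqunbk28-!&!ncytd8'.
`sub` substitutes '' at each match site.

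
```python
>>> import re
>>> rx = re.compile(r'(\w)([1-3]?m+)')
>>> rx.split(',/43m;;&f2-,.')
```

[',/', '4', '3m', ';;&f2-,.']

This matches a word character (captured); then optionally a character in [1-3], then one or more of a literal 'm' (captured).
Matches to split on: at [2:5] → '43m'.
Because the pattern has a capturing group, `split` also inserts each captured text between the pieces.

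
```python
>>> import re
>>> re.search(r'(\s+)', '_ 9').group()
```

The match spans [1:2] → ' '.

' '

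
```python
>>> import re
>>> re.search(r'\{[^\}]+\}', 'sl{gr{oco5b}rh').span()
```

Unlike `match`, `search` isn't anchored — it looks for the pattern anywhere in the string.
The match spans [2:12] → '{gr{oco5b}'.

(2, 12)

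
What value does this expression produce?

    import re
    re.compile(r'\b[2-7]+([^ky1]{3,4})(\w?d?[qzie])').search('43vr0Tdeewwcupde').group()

'43vr0Tde'

This matches a word boundary (`\b`, zero-width); then one or more of a character in [2-7]; then 3 to 4 of any character except [ky1] (captured); then optionally a word character, then optionally a literal 'd', then one of [qzie] (captured).
`search` walks the string left to right and returns the first match it finds.
The match spans [0:8] → '43vr0Tde'.
Captured: group 1 = 'vr0T', group 2 = 'de'.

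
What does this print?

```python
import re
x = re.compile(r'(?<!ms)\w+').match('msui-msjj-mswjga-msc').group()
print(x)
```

msui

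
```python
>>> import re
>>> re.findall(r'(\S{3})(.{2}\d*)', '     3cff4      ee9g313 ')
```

[('3cf', 'f4'), ('ee9', 'g313')]

This matches exactly 3 of a non-whitespace character (captured); then exactly 2 of any character, then zero or more of a digit (captured).
2 groups means each result is a tuple of 2 captured strings — 2 here.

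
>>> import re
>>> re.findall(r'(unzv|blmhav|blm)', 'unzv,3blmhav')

['unzv', 'blmhav']

The regex engine tests alternatives in the order written; an earlier branch that matches wins even if a later one would match more.
With a single group, `findall` returns only what that group captured — 2 items.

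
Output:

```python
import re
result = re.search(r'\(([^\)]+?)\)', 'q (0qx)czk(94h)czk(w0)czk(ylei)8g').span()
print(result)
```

The match spans [2:7] → '(0qx)'.

(2, 7)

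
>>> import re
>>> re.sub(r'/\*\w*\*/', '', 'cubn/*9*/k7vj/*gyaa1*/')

Every occurrence is swapped for ''.

'cubnk7vj'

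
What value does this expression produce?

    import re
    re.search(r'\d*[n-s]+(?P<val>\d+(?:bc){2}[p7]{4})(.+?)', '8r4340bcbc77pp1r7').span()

(0, 15)

The pattern matches zero or more of a digit, then one or more of a character in [n-s]; then one or more of a digit, then the literal 'bc' repeated 2 times, then exactly 4 of one of [p7] (captured as 'val'); then one or more of any character (lazy) (captured).
A non-greedy quantifier consumes as few characters as it can — just enough that the remainder of the pattern still matches from where it stops; whatever follows it matches normally.
`search` walks the string left to right and returns the first match it finds.
The match spans [0:15] → '8r4340bcbc77pp1'.
Captured: group 1 = '4340bcbc77pp', group 2 = '1'.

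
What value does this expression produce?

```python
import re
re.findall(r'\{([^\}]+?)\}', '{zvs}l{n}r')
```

Because there's exactly one group, `findall` drops the full match and keeps group 1 from each hit.

['zvs', 'n']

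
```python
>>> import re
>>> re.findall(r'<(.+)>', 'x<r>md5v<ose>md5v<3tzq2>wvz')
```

['r>md5v<ose>md5v<3tzq2']

Walking the string: at [1:24] match '<r>md5v<ose>md5v<3tzq2>', group 1 = 'r>md5v<ose>md5v<3tzq2'.
`findall` collects group 1 from the one match (1 total).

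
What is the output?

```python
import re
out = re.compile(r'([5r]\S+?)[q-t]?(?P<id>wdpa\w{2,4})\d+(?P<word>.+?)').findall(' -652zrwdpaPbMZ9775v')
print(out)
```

[('52z', 'wdpaPbMZ', 'v')]

Pattern: one of [5r], then one or more of a non-whitespace character (lazy) (captured); then optionally a character in [q-t]; then the literal 'wd', then the literal 'pa', then 2 to 4 of a word character (captured as 'id'); then one or more of a digit; then one or more of any character (lazy) (captured as 'word').
`findall` packs the 3 group values into a tuple for every match.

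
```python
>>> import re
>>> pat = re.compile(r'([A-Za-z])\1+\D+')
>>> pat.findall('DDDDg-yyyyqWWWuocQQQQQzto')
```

`\1` is not a pattern — it's the concrete string captured by group 1, re-applied verbatim.
Because there's exactly one group, `findall` drops the full match and keeps group 1 from the one hit.

['D']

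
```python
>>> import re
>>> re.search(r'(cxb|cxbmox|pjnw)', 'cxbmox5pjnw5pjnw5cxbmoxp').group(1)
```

'cxb'

The regex engine tests alternatives in the order written; an earlier branch that matches wins even if a later one would match more.
`re.search` tries every starting position until one works.
The match spans [0:3] → 'cxb'.
Captured: group 1 = 'cxb'.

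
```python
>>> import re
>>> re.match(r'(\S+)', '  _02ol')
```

None

The pattern matches one or more of a non-whitespace character (captured).
With `match`, the pattern is implicitly anchored at the beginning.
Here position 0 doesn't satisfy it, so the call returns None.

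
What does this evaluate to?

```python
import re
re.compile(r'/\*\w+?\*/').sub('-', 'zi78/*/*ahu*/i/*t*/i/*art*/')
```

'zi78/*-i-i-'

Every occurrence is swapped for '-'.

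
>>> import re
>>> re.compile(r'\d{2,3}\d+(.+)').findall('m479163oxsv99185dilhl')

The pattern matches 2 to 3 of a digit, then one or more of a digit; then one or more of any character (captured).
Scanning left to right: at [1:21] match '479163oxsv99185dilhl', group 1 = 'oxsv99185dilhl'.
`findall` collects group 1 from the one match (1 total).

['oxsv99185dilhl']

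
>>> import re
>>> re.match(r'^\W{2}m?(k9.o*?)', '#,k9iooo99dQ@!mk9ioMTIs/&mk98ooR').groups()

('k9i',)

The match spans [0:5] → '#,k9i'.
Captured: group 1 = 'k9i'.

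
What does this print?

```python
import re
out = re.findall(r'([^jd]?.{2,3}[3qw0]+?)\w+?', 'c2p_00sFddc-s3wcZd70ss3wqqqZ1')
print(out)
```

With the lazy modifier that quantifier settles for the fewest repetitions that let the rest of the pattern succeed (the atoms after it are unaffected and can still be greedy).
Because there's exactly one group, `findall` drops the full match and keeps group 1 from each hit.

['c2p_0', 'c-s3w', 'Zd70', 's3wqq']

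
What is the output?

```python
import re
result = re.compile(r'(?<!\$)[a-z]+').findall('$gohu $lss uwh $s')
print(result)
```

['ohu', 'ss', 'uwh']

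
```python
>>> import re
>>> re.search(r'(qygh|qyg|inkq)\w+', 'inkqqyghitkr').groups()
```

Unlike `match`, `search` isn't anchored — it looks for the pattern anywhere in the string.
The match spans [0:12] → 'inkqqyghitkr'.
Captured: group 1 = 'inkq'.

('inkq',)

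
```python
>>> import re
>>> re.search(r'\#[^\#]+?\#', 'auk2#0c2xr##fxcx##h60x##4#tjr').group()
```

'#0c2xr#'

The match spans [4:11] → '#0c2xr#'.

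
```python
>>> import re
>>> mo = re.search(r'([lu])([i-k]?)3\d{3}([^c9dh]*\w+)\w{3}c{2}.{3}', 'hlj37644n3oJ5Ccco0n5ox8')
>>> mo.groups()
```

('l', 'j', '4n3o')

The match spans [1:19] → 'lj37644n3oJ5Ccco0n'.
Captured: group 1 = 'l', group 2 = 'j', group 3 = '4n3o'.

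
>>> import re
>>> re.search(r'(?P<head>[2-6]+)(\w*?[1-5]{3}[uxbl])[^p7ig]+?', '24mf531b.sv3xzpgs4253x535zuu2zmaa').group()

'24mf531b.'

This matches one or more of a character in [2-6] (captured as 'head'); then zero or more of a word character (lazy), then exactly 3 of a character in [1-5], then one of [uxbl] (captured); then one or more of any character except [p7ig] (lazy).
`re.search` scans for the first position where the pattern succeeds.
The match spans [0:9] → '24mf531b.'.
Captured: group 1 = '24', group 2 = 'mf531b'.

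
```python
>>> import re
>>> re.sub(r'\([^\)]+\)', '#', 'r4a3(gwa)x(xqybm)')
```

Each match is replaced by '#'.

'r4a3#x#'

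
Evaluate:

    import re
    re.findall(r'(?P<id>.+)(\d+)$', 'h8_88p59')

[('h8_88p5', '9')]

This matches one or more of any character (captured as 'id'); then one or more of a digit (captured); then anchored at the end.
Scanning left to right: at [0:8] match 'h8_88p59', groups = ('h8_88p5', '9').
With 2 capturing groups, `findall` returns a 2-tuple per match.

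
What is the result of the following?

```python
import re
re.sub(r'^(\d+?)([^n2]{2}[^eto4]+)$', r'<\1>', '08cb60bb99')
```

The pattern matches anchored at the start of the string; then one or more of a digit (lazy) (captured); then exactly 2 of any character except [n2], then one or more of any character except [eto4] (captured); then anchored at the end.
With the lazy modifier that quantifier settles for the fewest repetitions that let the rest of the pattern succeed (the atoms after it are unaffected and can still be greedy).
Matches: at [0:10] → '08cb60bb99'.
The replacement refers to a captured group, so each match is rewritten using its own captured text.

'<0>'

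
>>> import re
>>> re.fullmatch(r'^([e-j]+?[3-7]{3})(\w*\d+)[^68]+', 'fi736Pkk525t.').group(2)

'Pkk525'

The match spans [0:13] → 'fi736Pkk525t.'.
Captured: group 1 = 'fi736', group 2 = 'Pkk525'.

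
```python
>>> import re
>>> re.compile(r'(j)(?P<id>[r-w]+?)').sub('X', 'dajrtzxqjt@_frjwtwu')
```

'daXtzxqX@_frXtwu'

The pattern matches a literal 'j' (captured); then one or more of a character in [r-w] (lazy) (captured as 'id').
Lazy quantifiers expand one character at a time until the remainder of the pattern can match.
Matches: at [2:4] → 'jr'; at [8:10] → 'jt'; at [14:16] → 'jw'.
Each match is replaced by 'X'.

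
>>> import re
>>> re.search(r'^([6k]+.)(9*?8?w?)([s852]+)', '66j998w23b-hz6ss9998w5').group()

'66j998w2'

This matches anchored at the start of the string; then one or more of one of [6k], then any character (captured); then zero or more of the literal '9' (lazy), then optionally the literal '8', then optionally the literal 'w' (captured); then one or more of one of [s852] (captured).
Unlike `match`, `search` isn't anchored — it looks for the pattern anywhere in the string.
The match spans [0:8] → '66j998w2'.
Captured: group 1 = '66j', group 2 = '998w', group 3 = '2'.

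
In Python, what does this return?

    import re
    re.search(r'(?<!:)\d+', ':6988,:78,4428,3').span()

(2, 5)

Because the assertion is negative and zero-width, positions next to the forbidden text are skipped.
`search` walks the string left to right and returns the first match it finds.
The match spans [2:5] → '988'.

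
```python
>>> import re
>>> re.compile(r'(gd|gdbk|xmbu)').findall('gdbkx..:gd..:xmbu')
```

The regex engine tests alternatives in the order written; an earlier branch that matches wins even if a later one would match more.
One capturing group, so `findall` returns just the captured substring from each match — 3 in all.

['gd', 'gd', 'xmbu']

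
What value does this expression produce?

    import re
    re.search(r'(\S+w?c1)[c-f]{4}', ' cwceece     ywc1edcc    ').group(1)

'ywc1'

The match spans [13:21] → 'ywc1edcc'.
Captured: group 1 = 'ywc1'.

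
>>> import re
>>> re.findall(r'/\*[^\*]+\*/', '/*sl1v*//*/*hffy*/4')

Matches: at [0:8] → '/*sl1v*/'; at [10:18] → '/*hffy*/'.
No capturing groups, so `findall` returns the 2 full match strings.

['/*sl1v*/', '/*hffy*/']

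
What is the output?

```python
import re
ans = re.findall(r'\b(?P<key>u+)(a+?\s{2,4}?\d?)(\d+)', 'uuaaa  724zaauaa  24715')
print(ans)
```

[('uu', 'aaa  7', '24')]

Pattern: a word boundary (`\b`, zero-width); then one or more of a literal 'u' (captured as 'key'); then one or more of a literal 'a' (lazy), then 2 to 4 of whitespace (lazy), then optionally a digit (captured); then one or more of a digit (captured).
Scanning left to right: at [0:10] match 'uuaaa  724', groups = ('uu', 'aaa  7', '24').
`findall` packs the 3 group values into a tuple for every match.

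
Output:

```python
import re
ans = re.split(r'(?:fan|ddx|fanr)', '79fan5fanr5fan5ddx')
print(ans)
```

['79', '5', 'r5', '5', '']

Branches in `(...|...)` are attempted left-to-right; the first branch that allows the whole pattern to succeed is taken.
Matches to split on: at [2:5] → 'fan'; at [6:9] → 'fan'; at [11:14] → 'fan'; at [15:18] → 'ddx'.
The string is cut at each match, leaving 5 pieces.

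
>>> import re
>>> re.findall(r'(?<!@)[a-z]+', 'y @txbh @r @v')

The negative lookaround is zero-width — it rules out positions where the adjacent text would match, without consuming anything.
Walking the string: at [0:1] → 'y'; at [4:7] → 'xbh'.
With no groups in the pattern, `findall` gives back each whole match — 2 here.

['y', 'xbh']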